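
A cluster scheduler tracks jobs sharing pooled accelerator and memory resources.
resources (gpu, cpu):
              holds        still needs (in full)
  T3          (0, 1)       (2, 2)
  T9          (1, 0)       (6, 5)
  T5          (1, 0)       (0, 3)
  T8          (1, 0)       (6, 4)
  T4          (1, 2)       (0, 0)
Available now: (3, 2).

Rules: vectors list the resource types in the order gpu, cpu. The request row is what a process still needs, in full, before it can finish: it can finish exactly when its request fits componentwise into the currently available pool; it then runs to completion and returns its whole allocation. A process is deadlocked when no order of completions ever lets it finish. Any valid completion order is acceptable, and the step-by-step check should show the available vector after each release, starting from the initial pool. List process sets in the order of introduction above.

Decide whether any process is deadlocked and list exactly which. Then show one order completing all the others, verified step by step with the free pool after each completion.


Deadlocked: T9 and T8.
Key observation: gpu is the bottleneck — with T3, T4, T5 done the pool holds (5, 5), short of every remaining need.
The rest can finish in the order T3, T4, T5. Check, step by step:
  pool = (3, 2)
  T3 needs (2, 2) <= (3, 2) -> finishes; pool += (0, 1) = (3, 3)
  T4 needs (0, 0) <= (3, 3) -> finishes; pool += (1, 2) = (4, 5)
  T5 needs (0, 3) <= (4, 5) -> finishes; pool += (1, 0) = (5, 5)
The stuck group stays short no matter what:
  blocked: T9 wants (6, 5), pool (5, 5) — not enough gpu
  blocked: T8 wants (6, 4), pool (5, 5) — not enough gpu


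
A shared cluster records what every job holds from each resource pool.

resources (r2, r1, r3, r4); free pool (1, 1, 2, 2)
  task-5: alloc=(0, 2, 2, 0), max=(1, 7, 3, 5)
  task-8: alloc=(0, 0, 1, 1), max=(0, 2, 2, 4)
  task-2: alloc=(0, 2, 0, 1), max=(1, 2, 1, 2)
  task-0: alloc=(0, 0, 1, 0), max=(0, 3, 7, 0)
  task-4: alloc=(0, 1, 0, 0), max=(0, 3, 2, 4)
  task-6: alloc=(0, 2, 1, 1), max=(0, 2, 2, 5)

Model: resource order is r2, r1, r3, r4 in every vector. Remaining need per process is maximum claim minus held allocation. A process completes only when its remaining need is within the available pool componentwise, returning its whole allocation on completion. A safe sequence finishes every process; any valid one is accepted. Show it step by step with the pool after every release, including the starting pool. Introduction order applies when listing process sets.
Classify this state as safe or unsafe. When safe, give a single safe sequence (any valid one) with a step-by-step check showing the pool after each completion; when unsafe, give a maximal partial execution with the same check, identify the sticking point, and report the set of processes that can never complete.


SAFE, for example via the order task-2, task-8, task-4, task-6, task-5, task-0.
Key observation: reading the order forward, task-2 is the first process whose need (1, 0, 1, 1) meets the free pool (1, 1, 2, 2) exactly on a resource it requests.
Check, step by step:
  pool = (1, 1, 2, 2)
  run task-2 (needs (1, 0, 1, 1), free (1, 1, 2, 2)); after release of (0, 2, 0, 1) the pool is (1, 3, 2, 3)
  run task-8 (needs (0, 2, 1, 3), free (1, 3, 2, 3)); after release of (0, 0, 1, 1) the pool is (1, 3, 3, 4)
  run task-4 (needs (0, 2, 2, 4), free (1, 3, 3, 4)); after release of (0, 1, 0, 0) the pool is (1, 4, 3, 4)
  run task-6 (needs (0, 0, 1, 4), free (1, 4, 3, 4)); after release of (0, 2, 1, 1) the pool is (1, 6, 4, 5)
  run task-5 (needs (1, 5, 1, 5), free (1, 6, 4, 5)); after release of (0, 2, 2, 0) the pool is (1, 8, 6, 5)
  run task-0 (needs (0, 3, 6, 0), free (1, 8, 6, 5)); after release of (0, 0, 1, 0) the pool is (1, 8, 7, 5)


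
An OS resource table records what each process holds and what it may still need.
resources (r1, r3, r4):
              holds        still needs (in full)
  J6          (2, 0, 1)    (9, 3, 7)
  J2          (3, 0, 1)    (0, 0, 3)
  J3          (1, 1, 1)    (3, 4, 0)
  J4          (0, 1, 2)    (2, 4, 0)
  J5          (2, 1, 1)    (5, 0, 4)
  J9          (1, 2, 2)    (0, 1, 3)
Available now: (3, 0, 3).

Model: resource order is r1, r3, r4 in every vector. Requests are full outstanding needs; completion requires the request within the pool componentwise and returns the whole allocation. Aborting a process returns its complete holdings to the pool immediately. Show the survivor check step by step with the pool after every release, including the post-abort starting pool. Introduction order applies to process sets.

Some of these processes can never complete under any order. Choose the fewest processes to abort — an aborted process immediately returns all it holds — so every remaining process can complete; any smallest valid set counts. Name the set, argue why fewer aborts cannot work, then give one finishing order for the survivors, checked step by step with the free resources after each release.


The answer: abort J4.
Key observation: the returned (0, 1, 2) from J4 is what brings J3 — unrunnable before, under any order — into play at step 5.
Minimality: the empty abort set fails — the state is deadlocked as it stands.
Survivors finish in the order: J2, J9, J5, J6, J3. Step-by-step check (pool after the aborts first):
  pool = (3, 1, 5)
  J2 needs (0, 0, 3) <= (3, 1, 5) -> finishes; pool += (3, 0, 1) = (6, 1, 6)
  J9 needs (0, 1, 3) <= (6, 1, 6) -> finishes; pool += (1, 2, 2) = (7, 3, 8)
  J5 needs (5, 0, 4) <= (7, 3, 8) -> finishes; pool += (2, 1, 1) = (9, 4, 9)
  J6 needs (9, 3, 7) <= (9, 4, 9) -> finishes; pool += (2, 0, 1) = (11, 4, 10)
  J3 needs (3, 4, 0) <= (11, 4, 10) -> finishes; pool += (1, 1, 1) = (12, 5, 11)


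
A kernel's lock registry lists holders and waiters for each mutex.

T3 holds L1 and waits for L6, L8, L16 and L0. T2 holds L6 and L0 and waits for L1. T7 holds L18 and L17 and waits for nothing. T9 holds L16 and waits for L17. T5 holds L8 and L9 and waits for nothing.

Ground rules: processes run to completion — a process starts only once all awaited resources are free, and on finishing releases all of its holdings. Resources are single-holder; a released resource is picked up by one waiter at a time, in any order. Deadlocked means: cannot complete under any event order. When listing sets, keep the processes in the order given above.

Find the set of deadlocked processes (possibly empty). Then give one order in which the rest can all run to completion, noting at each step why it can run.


Deadlocked set: T3 and T2.
Key observation: along T3 -> T2 -> T3, each member waits on what the next one holds — a deadlock; no other process is dragged down with it.
The rest can finish in the order T5, T7, T9.
Walking it through:
  run T5 (it waits on nothing); releases L8 and L9
  run T7 (it waits on nothing); releases L18 and L17
  T9 waits on L17 — all released -> runs and releases L16


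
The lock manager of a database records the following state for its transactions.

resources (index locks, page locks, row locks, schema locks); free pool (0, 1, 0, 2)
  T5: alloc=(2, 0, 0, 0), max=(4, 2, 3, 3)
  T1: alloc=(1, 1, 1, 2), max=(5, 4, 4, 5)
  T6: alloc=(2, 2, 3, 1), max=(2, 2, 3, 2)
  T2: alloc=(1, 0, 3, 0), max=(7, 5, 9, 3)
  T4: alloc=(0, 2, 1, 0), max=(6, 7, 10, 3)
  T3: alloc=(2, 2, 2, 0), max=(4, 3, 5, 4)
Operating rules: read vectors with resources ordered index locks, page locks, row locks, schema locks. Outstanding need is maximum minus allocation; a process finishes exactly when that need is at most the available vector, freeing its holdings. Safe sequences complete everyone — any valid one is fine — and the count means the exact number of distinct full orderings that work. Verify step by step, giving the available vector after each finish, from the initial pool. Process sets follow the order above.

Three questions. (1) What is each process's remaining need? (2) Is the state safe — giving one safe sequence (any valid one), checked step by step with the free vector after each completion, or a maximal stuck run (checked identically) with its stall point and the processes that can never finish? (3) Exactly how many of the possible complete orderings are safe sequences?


(1) Need matrix, components ordered index locks, page locks, row locks, schema locks:
  T5: (2, 2, 3, 3)
  T1: (4, 3, 3, 3)
  T6: (0, 0, 0, 1)
  T2: (6, 5, 6, 3)
  T4: (6, 5, 9, 3)
  T3: (2, 1, 3, 4)
(2) SAFE — a valid safe sequence is T6, T5, T1, T3, T2, T4.
Key observation: reading the order forward, T5 is the first process whose need (2, 2, 3, 3) meets the free pool (2, 3, 3, 3) exactly on a resource it requests.
Walking it through:
  pool = (0, 1, 0, 2)
  T6 needs (0, 0, 0, 1) <= (0, 1, 0, 2) -> finishes; pool += (2, 2, 3, 1) = (2, 3, 3, 3)
  T5 needs (2, 2, 3, 3) <= (2, 3, 3, 3) -> finishes; pool += (2, 0, 0, 0) = (4, 3, 3, 3)
  T1 needs (4, 3, 3, 3) <= (4, 3, 3, 3) -> finishes; pool += (1, 1, 1, 2) = (5, 4, 4, 5)
  T3 needs (2, 1, 3, 4) <= (5, 4, 4, 5) -> finishes; pool += (2, 2, 2, 0) = (7, 6, 6, 5)
  T2 needs (6, 5, 6, 3) <= (7, 6, 6, 5) -> finishes; pool += (1, 0, 3, 0) = (8, 6, 9, 5)
  T4 needs (6, 5, 9, 3) <= (8, 6, 9, 5) -> finishes; pool += (0, 2, 1, 0) = (8, 8, 10, 5)
(3) Precisely 1 of the possible complete orderings is a safe sequence.


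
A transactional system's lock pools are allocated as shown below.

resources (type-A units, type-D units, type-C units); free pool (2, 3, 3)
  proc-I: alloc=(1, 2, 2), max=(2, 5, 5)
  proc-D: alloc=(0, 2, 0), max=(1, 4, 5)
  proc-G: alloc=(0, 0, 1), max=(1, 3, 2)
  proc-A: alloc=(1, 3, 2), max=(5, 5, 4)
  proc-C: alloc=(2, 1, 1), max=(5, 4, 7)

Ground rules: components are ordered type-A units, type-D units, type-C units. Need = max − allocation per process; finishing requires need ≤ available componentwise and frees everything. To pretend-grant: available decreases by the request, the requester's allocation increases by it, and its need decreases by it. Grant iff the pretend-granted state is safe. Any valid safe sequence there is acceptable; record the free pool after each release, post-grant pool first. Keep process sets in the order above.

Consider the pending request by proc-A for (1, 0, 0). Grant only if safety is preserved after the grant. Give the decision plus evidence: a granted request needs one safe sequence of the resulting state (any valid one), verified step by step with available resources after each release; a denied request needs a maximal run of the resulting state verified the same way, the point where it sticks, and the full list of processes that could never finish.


DENY — the pretend-granted state is unsafe.
Key observation: the pool after proc-G, proc-I, proc-D is (2, 7, 6); every surviving request exceeds it in type-A units, so progress ends there.
On the post-grant state, proc-G, proc-I, proc-D is a maximal run — nothing extends it. Check, step by step:
  pool = (1, 3, 3)
  proc-G needs (1, 3, 1) <= (1, 3, 3) -> finishes; pool += (0, 0, 1) = (1, 3, 4)
  proc-I needs (1, 3, 3) <= (1, 3, 4) -> finishes; pool += (1, 2, 2) = (2, 5, 6)
  proc-D needs (1, 2, 5) <= (2, 5, 6) -> finishes; pool += (0, 2, 0) = (2, 7, 6)
  blocked: proc-A wants (3, 2, 2), pool (2, 7, 6) — not enough type-A units
  blocked: proc-C wants (3, 3, 6), pool (2, 7, 6) — not enough type-A units
Post-grant, the permanently blocked set is proc-A and proc-C.


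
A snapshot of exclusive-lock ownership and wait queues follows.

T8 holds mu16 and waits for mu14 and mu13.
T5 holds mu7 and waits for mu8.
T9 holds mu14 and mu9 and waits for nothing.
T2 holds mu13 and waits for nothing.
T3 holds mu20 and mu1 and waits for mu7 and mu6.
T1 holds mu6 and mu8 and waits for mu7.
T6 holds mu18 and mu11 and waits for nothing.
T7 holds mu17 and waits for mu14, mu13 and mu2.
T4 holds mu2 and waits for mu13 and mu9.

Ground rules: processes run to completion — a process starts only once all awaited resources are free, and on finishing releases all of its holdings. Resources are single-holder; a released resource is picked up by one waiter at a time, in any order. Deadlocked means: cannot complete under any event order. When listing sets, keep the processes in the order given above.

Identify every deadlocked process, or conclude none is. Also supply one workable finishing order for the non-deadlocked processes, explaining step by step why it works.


The deadlocked set is T5, T3 and T1.
Key observation: the knot is the closed ring of waits T5 -> T1 -> T5; T3 waits into the deadlock from upstream.
A valid finishing order for the others: T9, T2, T8, T6, T4, T7.
Verifying each step:
  T9 waits on nothing -> runs at once and releases mu14 and mu9
  T2 waits on nothing -> runs at once and releases mu13
  run T8 (all its waits — mu14 and mu13 — are resolved); releases mu16
  T6 waits on nothing -> runs at once and releases mu18 and mu11
  run T4 (all its waits — mu13 and mu9 — are resolved); releases mu2
  run T7 (all its waits — mu14, mu13 and mu2 — are resolved); releases mu17


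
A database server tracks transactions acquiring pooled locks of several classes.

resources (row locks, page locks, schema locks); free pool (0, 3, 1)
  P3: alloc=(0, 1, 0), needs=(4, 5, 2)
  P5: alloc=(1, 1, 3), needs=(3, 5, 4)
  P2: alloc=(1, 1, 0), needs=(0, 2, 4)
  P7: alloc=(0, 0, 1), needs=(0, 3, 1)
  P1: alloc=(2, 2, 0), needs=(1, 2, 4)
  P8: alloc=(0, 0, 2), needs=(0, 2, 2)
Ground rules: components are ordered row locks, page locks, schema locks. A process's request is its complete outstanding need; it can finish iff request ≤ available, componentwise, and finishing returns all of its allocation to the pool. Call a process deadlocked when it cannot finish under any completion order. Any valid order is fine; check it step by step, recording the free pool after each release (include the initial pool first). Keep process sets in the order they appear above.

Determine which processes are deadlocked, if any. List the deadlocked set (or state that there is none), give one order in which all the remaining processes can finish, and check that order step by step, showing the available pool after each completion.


Nothing here is deadlocked.
Key observation: there is always a runnable process — P7 first — so the state unwinds completely.
A valid finishing order for the others: P7, P8, P2, P1, P5, P3. Step-by-step check:
  pool = (0, 3, 1)
  P7 needs (0, 3, 1) <= (0, 3, 1) -> finishes; pool += (0, 0, 1) = (0, 3, 2)
  P8 needs (0, 2, 2) <= (0, 3, 2) -> finishes; pool += (0, 0, 2) = (0, 3, 4)
  P2 needs (0, 2, 4) <= (0, 3, 4) -> finishes; pool += (1, 1, 0) = (1, 4, 4)
  P1 needs (1, 2, 4) <= (1, 4, 4) -> finishes; pool += (2, 2, 0) = (3, 6, 4)
  P5 needs (3, 5, 4) <= (3, 6, 4) -> finishes; pool += (1, 1, 3) = (4, 7, 7)
  P3 needs (4, 5, 2) <= (4, 7, 7) -> finishes; pool += (0, 1, 0) = (4, 8, 7)


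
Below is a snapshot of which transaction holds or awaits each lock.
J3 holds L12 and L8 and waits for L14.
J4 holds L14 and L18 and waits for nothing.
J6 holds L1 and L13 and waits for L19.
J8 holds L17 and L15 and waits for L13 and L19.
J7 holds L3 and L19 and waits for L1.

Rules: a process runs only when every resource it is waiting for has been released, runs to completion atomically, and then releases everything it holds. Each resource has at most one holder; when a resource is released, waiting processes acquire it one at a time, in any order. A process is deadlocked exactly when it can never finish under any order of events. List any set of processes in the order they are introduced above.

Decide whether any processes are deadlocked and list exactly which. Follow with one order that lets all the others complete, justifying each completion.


The deadlocked set is J6, J8 and J7.
Key observation: the wait chain closes on itself along J6 -> J7 -> J6; J8 waits into the deadlock from upstream.
One completion order for the rest: J4, J3.
Verifying each step:
  run J4 (it waits on nothing); releases L14 and L18
  J3 waits on L14 — all released -> runs and releases L12 and L8


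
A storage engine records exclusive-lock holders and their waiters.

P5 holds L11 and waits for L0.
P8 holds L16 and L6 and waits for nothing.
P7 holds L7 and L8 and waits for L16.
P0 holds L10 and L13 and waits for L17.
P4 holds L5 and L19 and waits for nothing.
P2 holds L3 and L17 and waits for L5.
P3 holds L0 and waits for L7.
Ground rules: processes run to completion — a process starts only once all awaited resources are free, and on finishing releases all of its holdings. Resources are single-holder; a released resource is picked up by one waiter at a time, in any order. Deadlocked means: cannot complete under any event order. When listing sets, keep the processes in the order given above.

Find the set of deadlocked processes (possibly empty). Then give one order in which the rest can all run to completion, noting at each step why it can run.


No process is deadlocked.
Key observation: no waiting chain loops back on itself — every chain ends at a process that waits on nothing, so everyone eventually runs.
A valid finishing order for the others: P8, P4, P7, P2, P3, P5, P0.
Check, step by step:
  run P8 (it waits on nothing); releases L16 and L6
  run P4 (it waits on nothing); releases L5 and L19
  P7: everything it awaited (L16) is free; runs, freeing L7 and L8
  P2: everything it awaited (L5) is free; runs, freeing L3 and L17
  P3: everything it awaited (L7) is free; runs, freeing L0
  P5: everything it awaited (L0) is free; runs, freeing L11
  P0: everything it awaited (L17) is free; runs, freeing L10 and L13


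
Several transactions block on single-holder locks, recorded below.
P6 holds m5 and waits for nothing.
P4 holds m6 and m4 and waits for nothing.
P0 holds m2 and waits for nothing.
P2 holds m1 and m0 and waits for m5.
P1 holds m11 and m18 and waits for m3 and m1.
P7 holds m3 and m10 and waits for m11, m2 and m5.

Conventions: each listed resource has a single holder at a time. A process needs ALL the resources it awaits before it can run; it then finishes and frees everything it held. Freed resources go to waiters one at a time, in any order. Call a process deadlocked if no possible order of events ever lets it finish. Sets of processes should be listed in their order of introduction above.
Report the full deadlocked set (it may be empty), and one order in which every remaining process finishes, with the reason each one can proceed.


The deadlocked set is P1 and P7.
Key observation: the waits loop around P1 -> P7 -> P1 with no way out; no other process is dragged down with it.
The rest can finish in the order P6, P2, P4, P0.
Step-by-step check:
  P6: no waits; runs immediately, freeing m5
  P2 waits on m5 — all released -> runs and releases m1 and m0
  P4: no waits; runs immediately, freeing m6 and m4
  P0: no waits; runs immediately, freeing m2


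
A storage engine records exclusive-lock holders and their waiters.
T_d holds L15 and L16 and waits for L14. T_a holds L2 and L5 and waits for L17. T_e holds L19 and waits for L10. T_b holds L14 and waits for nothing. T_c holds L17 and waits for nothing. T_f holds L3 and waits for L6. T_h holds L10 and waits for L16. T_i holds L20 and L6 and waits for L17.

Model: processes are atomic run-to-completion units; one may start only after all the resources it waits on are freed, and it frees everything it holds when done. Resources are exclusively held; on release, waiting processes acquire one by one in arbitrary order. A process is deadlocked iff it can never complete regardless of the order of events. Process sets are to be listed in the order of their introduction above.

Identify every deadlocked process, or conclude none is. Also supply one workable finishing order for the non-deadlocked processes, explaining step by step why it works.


Nothing here is deadlocked.
Key observation: the waits form no ring: some process can always run, and its releases unblock the others one by one.
One completion order for the rest: T_c, T_b, T_a, T_d, T_h, T_i, T_f, T_e.
Walking it through:
  run T_c (it waits on nothing); releases L17
  run T_b (it waits on nothing); releases L14
  T_a waits on L17 — all released -> runs and releases L2 and L5
  T_d waits on L14 — all released -> runs and releases L15 and L16
  T_h waits on L16 — all released -> runs and releases L10
  T_i waits on L17 — all released -> runs and releases L20 and L6
  T_f waits on L6 — all released -> runs and releases L3
  T_e waits on L10 — all released -> runs and releases L19


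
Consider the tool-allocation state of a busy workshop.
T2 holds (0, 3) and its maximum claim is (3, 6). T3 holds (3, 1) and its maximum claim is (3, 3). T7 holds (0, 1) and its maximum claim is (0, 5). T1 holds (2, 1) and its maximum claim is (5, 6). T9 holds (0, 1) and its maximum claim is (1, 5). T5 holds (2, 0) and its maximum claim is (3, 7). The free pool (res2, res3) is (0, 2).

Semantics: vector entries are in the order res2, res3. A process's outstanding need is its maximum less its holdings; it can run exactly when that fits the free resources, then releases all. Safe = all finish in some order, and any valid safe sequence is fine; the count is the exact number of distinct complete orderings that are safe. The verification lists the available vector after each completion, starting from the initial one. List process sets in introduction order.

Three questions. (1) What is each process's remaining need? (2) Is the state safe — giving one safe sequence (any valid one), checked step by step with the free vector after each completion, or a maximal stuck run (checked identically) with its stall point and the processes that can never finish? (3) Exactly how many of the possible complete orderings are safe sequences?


(1) Need matrix, components ordered res2, res3:
  T2: (3, 3)
  T3: (0, 2)
  T7: (0, 4)
  T1: (3, 5)
  T9: (1, 4)
  T5: (1, 7)
(2) The state is SAFE; one workable sequence: T3, T2, T1, T5, T7, T9.
Key observation: the first exact fit in this order is T3 — it needs (0, 2) with (0, 2) free, meeting a requested resource to the last unit.
Check, step by step:
  pool = (0, 2)
  T3 needs (0, 2) <= (0, 2) -> finishes; pool += (3, 1) = (3, 3)
  T2 needs (3, 3) <= (3, 3) -> finishes; pool += (0, 3) = (3, 6)
  T1 needs (3, 5) <= (3, 6) -> finishes; pool += (2, 1) = (5, 7)
  T5 needs (1, 7) <= (5, 7) -> finishes; pool += (2, 0) = (7, 7)
  T7 needs (0, 4) <= (7, 7) -> finishes; pool += (0, 1) = (7, 8)
  T9 needs (1, 4) <= (7, 8) -> finishes; pool += (0, 1) = (7, 9)
(3) Precisely 18 of the possible complete orderings are safe sequences.


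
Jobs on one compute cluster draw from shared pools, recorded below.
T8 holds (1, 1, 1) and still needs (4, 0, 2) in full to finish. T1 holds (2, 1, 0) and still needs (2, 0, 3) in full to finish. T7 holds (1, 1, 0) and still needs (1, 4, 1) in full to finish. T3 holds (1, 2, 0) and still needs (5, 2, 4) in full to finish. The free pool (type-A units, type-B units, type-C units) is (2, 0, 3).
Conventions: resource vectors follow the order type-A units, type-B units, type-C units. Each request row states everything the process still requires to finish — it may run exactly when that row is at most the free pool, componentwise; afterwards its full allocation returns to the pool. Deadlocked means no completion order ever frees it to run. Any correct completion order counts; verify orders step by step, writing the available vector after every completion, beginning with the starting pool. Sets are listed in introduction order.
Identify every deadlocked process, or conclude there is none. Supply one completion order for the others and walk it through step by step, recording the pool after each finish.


The deadlocked set is empty.
Key observation: T1 fits the free pool immediately, and its release cascades until everyone finishes.
The rest can finish in the order T1, T8, T3, T7. Walking it through:
  pool = (2, 0, 3)
  run T1 (needs (2, 0, 3), free (2, 0, 3)); after release of (2, 1, 0) the pool is (4, 1, 3)
  run T8 (needs (4, 0, 2), free (4, 1, 3)); after release of (1, 1, 1) the pool is (5, 2, 4)
  run T3 (needs (5, 2, 4), free (5, 2, 4)); after release of (1, 2, 0) the pool is (6, 4, 4)
  run T7 (needs (1, 4, 1), free (6, 4, 4)); after release of (1, 1, 0) the pool is (7, 5, 4)


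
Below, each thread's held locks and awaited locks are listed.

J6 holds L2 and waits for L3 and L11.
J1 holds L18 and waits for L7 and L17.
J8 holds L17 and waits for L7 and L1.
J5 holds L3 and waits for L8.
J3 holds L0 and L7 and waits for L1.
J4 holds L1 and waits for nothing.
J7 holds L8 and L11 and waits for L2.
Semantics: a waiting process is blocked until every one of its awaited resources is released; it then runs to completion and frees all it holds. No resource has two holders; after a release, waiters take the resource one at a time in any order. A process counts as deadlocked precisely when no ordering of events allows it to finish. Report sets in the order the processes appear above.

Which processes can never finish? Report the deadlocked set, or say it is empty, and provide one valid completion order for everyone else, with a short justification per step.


The deadlocked set is J6, J5 and J7.
Key observation: along J6 -> J5 -> J7 -> J6, each member waits on what the next one holds — a deadlock; no other process is dragged down with it.
The rest can finish in the order J4, J3, J8, J1.
Verifying each step:
  run J4 (it waits on nothing); releases L1
  run J3 (all its waits — L1 — are resolved); releases L0 and L7
  run J8 (all its waits — L7 and L1 — are resolved); releases L17
  run J1 (all its waits — L7 and L17 — are resolved); releases L18


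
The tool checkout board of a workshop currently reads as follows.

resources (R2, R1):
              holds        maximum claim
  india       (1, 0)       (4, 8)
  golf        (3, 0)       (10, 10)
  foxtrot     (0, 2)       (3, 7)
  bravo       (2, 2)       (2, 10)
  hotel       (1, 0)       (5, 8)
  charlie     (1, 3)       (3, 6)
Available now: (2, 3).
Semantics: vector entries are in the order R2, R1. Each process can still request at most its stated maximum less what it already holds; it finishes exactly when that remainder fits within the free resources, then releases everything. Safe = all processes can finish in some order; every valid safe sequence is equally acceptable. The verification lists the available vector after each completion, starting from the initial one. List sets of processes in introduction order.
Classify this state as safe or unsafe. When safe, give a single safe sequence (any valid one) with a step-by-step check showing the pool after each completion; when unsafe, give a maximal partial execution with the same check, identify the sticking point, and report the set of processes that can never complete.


SAFE — a valid safe sequence is charlie, foxtrot, india, bravo, hotel, golf.
Key observation: charlie marks the first exact bind of the order: its need (2, 3) fits the free (2, 3) with zero slack on a requested resource.
Check, step by step:
  pool = (2, 3)
  charlie needs (2, 3) <= (2, 3) -> finishes; pool += (1, 3) = (3, 6)
  foxtrot needs (3, 5) <= (3, 6) -> finishes; pool += (0, 2) = (3, 8)
  india needs (3, 8) <= (3, 8) -> finishes; pool += (1, 0) = (4, 8)
  bravo needs (0, 8) <= (4, 8) -> finishes; pool += (2, 2) = (6, 10)
  hotel needs (4, 8) <= (6, 10) -> finishes; pool += (1, 0) = (7, 10)
  golf needs (7, 10) <= (7, 10) -> finishes; pool += (3, 0) = (10, 10)


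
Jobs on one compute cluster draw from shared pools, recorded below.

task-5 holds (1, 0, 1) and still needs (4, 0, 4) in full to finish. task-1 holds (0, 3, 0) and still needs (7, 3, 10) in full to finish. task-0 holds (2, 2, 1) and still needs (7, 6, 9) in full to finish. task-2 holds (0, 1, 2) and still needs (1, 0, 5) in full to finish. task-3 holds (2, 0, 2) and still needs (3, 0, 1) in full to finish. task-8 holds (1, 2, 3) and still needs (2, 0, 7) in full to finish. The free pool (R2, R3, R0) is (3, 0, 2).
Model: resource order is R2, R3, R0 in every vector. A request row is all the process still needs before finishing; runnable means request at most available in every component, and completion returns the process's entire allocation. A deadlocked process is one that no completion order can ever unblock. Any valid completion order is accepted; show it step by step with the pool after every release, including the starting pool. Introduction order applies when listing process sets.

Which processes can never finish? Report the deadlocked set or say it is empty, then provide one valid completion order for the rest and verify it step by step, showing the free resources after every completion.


The deadlocked set is empty.
Key observation: beginning at task-3, releases accumulate fast enough that every process eventually fits.
A valid finishing order for the others: task-3, task-5, task-2, task-8, task-1, task-0. Walking it through:
  pool = (3, 0, 2)
  task-3: need (3, 0, 1) fits (3, 0, 2); releases (2, 0, 2), pool now (5, 0, 4)
  task-5: need (4, 0, 4) fits (5, 0, 4); releases (1, 0, 1), pool now (6, 0, 5)
  task-2: need (1, 0, 5) fits (6, 0, 5); releases (0, 1, 2), pool now (6, 1, 7)
  task-8: need (2, 0, 7) fits (6, 1, 7); releases (1, 2, 3), pool now (7, 3, 10)
  task-1: need (7, 3, 10) fits (7, 3, 10); releases (0, 3, 0), pool now (7, 6, 10)
  task-0: need (7, 6, 9) fits (7, 6, 10); releases (2, 2, 1), pool now (9, 8, 11)


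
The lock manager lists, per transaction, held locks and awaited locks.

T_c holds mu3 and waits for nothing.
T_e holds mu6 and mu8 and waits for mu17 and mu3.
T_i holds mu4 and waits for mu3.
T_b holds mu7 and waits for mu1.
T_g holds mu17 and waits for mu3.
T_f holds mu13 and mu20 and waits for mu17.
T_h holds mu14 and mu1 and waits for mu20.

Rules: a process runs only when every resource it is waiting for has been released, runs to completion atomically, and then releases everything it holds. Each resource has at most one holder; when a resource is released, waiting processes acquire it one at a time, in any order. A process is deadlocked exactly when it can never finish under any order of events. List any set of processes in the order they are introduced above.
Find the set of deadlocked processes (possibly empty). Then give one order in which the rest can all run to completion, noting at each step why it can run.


Nothing here is deadlocked.
Key observation: the wait graph is acyclic; completion cascades from the unblocked processes through everyone else.
A valid finishing order for the others: T_c, T_g, T_f, T_i, T_e, T_h, T_b.
Check, step by step:
  T_c waits on nothing -> runs at once and releases mu3
  T_g: everything it awaited (mu3) is free; runs, freeing mu17
  T_f: everything it awaited (mu17) is free; runs, freeing mu13 and mu20
  T_i: everything it awaited (mu3) is free; runs, freeing mu4
  T_e: everything it awaited (mu17 and mu3) is free; runs, freeing mu6 and mu8
  T_h: everything it awaited (mu20) is free; runs, freeing mu14 and mu1
  T_b: everything it awaited (mu1) is free; runs, freeing mu7


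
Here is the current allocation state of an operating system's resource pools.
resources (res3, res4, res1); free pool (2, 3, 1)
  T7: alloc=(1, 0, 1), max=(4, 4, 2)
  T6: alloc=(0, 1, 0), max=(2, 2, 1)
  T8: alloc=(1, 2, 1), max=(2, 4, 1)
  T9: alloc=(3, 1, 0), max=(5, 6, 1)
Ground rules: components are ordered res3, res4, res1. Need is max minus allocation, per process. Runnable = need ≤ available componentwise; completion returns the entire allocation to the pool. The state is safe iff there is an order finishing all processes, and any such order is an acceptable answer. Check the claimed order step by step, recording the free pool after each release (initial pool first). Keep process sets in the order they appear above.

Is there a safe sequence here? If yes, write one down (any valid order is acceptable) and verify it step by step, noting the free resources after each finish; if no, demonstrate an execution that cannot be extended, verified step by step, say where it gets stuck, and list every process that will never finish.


SAFE, for example via the order T6, T8, T9, T7.
Key observation: the order's first zero-slack moment is T6 ((2, 1, 1) needed, (2, 3, 1) free — a requested resource with nothing to spare).
Check, step by step:
  pool = (2, 3, 1)
  run T6 (needs (2, 1, 1), free (2, 3, 1)); after release of (0, 1, 0) the pool is (2, 4, 1)
  run T8 (needs (1, 2, 0), free (2, 4, 1)); after release of (1, 2, 1) the pool is (3, 6, 2)
  run T9 (needs (2, 5, 1), free (3, 6, 2)); after release of (3, 1, 0) the pool is (6, 7, 2)
  run T7 (needs (3, 4, 1), free (6, 7, 2)); after release of (1, 0, 1) the pool is (7, 7, 3)


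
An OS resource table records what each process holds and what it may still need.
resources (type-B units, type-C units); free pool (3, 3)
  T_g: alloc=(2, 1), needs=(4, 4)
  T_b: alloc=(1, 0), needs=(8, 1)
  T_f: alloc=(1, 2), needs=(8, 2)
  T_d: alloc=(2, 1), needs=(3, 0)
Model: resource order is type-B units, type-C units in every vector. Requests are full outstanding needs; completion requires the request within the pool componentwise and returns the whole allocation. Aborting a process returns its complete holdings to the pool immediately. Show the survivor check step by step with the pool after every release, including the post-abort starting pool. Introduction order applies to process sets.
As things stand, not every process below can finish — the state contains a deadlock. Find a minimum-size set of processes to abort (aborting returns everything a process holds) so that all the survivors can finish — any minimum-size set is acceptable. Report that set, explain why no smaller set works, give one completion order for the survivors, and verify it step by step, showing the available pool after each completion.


Minimum abort set: T_b.
Key observation: T_f had no path to completion before; after the abort of T_b ((1, 0) returned), step 3 is where it fits.
Why nothing smaller works: aborting no one leaves the state deadlocked as given.
Survivors finish in the order: T_d, T_g, T_f. Verifying each step (pool after the aborts first):
  pool = (4, 3)
  run T_d (needs (3, 0), free (4, 3)); after release of (2, 1) the pool is (6, 4)
  run T_g (needs (4, 4), free (6, 4)); after release of (2, 1) the pool is (8, 5)
  run T_f (needs (8, 2), free (8, 5)); after release of (1, 2) the pool is (9, 7)


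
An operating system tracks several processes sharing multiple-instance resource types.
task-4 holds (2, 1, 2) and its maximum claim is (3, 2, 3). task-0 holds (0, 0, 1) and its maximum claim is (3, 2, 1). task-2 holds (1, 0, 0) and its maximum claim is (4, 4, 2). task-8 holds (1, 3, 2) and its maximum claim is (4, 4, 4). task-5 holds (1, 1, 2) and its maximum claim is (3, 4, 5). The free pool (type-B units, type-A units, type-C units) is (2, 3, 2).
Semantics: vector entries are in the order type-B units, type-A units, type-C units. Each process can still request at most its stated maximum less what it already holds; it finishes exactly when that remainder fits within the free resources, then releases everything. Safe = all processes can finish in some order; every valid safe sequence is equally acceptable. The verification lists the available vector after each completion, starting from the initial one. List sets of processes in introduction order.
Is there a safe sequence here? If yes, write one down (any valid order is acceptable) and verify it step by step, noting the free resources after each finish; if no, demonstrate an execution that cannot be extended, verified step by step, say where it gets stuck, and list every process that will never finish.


SAFE — a valid safe sequence is task-4, task-8, task-5, task-0, task-2.
Key observation: the order never hits an exact fit; task-4 is the first step at the minimum slack of 1 on its requested resources ((1, 1, 1), (2, 3, 2) free).
Verifying each step:
  pool = (2, 3, 2)
  task-4 needs (1, 1, 1) <= (2, 3, 2) -> finishes; pool += (2, 1, 2) = (4, 4, 4)
  task-8 needs (3, 1, 2) <= (4, 4, 4) -> finishes; pool += (1, 3, 2) = (5, 7, 6)
  task-5 needs (2, 3, 3) <= (5, 7, 6) -> finishes; pool += (1, 1, 2) = (6, 8, 8)
  task-0 needs (3, 2, 0) <= (6, 8, 8) -> finishes; pool += (0, 0, 1) = (6, 8, 9)
  task-2 needs (3, 4, 2) <= (6, 8, 9) -> finishes; pool += (1, 0, 0) = (7, 8, 9)


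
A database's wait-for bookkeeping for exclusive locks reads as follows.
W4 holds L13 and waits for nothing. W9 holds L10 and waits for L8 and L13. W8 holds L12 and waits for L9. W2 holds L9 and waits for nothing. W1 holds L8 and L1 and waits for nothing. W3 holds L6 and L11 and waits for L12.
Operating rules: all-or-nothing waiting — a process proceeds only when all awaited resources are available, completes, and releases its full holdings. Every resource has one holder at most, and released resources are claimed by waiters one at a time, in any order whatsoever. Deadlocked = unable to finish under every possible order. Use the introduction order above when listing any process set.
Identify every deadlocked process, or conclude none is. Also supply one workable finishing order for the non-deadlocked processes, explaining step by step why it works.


Nothing here is deadlocked.
Key observation: all waits point, directly or indirectly, at processes that can finish, so nothing is permanently blocked.
A valid finishing order for the others: W1, W2, W4, W8, W9, W3.
Verifying each step:
  W1 waits on nothing -> runs at once and releases L8 and L1
  W2 waits on nothing -> runs at once and releases L9
  W4 waits on nothing -> runs at once and releases L13
  run W8 (all its waits — L9 — are resolved); releases L12
  run W9 (all its waits — L8 and L13 — are resolved); releases L10
  run W3 (all its waits — L12 — are resolved); releases L6 and L11


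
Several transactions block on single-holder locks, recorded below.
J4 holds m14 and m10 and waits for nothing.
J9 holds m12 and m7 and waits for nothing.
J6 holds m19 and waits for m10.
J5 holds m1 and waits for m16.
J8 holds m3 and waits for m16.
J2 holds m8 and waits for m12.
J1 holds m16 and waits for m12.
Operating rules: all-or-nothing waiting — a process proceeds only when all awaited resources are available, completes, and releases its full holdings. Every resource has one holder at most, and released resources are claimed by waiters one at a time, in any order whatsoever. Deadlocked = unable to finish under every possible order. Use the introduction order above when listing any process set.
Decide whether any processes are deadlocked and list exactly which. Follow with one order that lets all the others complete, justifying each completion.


Nothing here is deadlocked.
Key observation: the waits form no ring: some process can always run, and its releases unblock the others one by one.
The rest can finish in the order J9, J2, J1, J4, J8, J6, J5.
Step-by-step check:
  run J9 (it waits on nothing); releases m12 and m7
  run J2 (all its waits — m12 — are resolved); releases m8
  run J1 (all its waits — m12 — are resolved); releases m16
  run J4 (it waits on nothing); releases m14 and m10
  run J8 (all its waits — m16 — are resolved); releases m3
  run J6 (all its waits — m10 — are resolved); releases m19
  run J5 (all its waits — m16 — are resolved); releases m1


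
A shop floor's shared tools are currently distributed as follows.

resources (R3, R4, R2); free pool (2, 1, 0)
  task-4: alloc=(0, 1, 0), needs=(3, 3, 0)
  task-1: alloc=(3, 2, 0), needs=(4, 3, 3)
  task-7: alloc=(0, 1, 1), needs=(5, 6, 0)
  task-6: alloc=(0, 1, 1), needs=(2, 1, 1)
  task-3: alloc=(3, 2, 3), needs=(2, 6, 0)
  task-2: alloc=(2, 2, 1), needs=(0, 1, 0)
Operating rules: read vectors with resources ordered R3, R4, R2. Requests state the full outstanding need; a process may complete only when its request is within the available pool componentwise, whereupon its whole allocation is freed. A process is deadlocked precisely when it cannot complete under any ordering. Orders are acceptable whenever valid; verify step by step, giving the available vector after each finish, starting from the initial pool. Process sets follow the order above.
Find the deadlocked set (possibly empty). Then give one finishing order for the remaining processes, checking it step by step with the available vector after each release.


The deadlocked set is task-1, task-7 and task-3.
Key observation: after task-2, task-6, task-4 the pool peaks at (4, 5, 2), and each blocked process is short somewhere: task-1 on R2; task-7 on R3, R4; task-3 on R4.
A valid finishing order for the others: task-2, task-6, task-4. Check, step by step:
  pool = (2, 1, 0)
  task-2: need (0, 1, 0) fits (2, 1, 0); releases (2, 2, 1), pool now (4, 3, 1)
  task-6: need (2, 1, 1) fits (4, 3, 1); releases (0, 1, 1), pool now (4, 4, 2)
  task-4: need (3, 3, 0) fits (4, 4, 2); releases (0, 1, 0), pool now (4, 5, 2)
None of the blocked processes ever fits:
  blocked: task-1 wants (4, 3, 3), pool (4, 5, 2) — not enough R2
  blocked: task-7 wants (5, 6, 0), pool (4, 5, 2) — not enough R3 and R4
  blocked: task-3 wants (2, 6, 0), pool (4, 5, 2) — not enough R4
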